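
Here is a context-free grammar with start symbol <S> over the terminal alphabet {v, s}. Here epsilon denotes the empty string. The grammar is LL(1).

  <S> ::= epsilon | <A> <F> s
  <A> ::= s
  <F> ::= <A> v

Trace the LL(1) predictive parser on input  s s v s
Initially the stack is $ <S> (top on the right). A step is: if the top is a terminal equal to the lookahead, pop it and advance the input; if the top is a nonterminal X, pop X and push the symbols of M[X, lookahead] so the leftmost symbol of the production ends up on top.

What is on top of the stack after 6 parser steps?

     Stack        Input      Action
  1  $ <S>        s s v s $  expand <S> ::= <A> <F> s
  2  $ s <F> <A>  s s v s $  expand <A> ::= s
  3  $ s <F> s    s s v s $  match s
  4  $ s <F>      s v s $    expand <F> ::= <A> v
  5  $ s v <A>    s v s $    expand <A> ::= s
  6  $ s v s      s v s $    match s
Stack after step 6: $ s v (top = v).

v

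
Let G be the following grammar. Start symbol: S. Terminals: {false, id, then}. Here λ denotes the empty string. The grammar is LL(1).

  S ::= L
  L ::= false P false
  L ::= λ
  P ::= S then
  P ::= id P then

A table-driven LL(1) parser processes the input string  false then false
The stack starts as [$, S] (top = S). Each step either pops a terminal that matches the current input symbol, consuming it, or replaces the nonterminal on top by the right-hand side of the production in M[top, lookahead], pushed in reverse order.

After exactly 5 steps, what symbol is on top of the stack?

     Stack            Input               Action
  1  $ S              false then false $  expand S ::= L
  2  $ L              false then false $  expand L ::= false P false
  3  $ false P false  false then false $  match false
  4  $ false P        then false $        expand P ::= S then
  5  $ false then S   then false $        expand S ::= L
Stack after step 5: $ false then L (top = L).

L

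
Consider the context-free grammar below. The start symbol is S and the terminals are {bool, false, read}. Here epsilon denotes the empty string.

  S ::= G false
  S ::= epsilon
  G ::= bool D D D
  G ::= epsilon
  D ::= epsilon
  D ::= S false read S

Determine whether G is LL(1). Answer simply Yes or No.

No

FIRST(S) = {epsilon, bool, false}
FIRST(G) = {epsilon, bool}
FIRST(D) = {epsilon, bool, false}
FOLLOW(S) = {$, bool, false}
FOLLOW(G) = {false}
FOLLOW(D) = {bool, false}
Cell M[D, bool] receives both D ::= epsilon and D ::= S false read S — the grammar is not LL(1).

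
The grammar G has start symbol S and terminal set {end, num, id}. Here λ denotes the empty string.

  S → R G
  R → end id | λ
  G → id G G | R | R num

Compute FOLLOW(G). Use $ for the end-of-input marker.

{$, end, id, num}

FIRST(R): from R→end id we get {end}; from R→λ we get {λ}. So FIRST(R) = {λ, end}.
FIRST(G): from G→id G G we get {id}; from G→R we get {λ, end}; from G→R num we get {end, num}. So FIRST(G) = {λ, end, id, num}.
FIRST(S): from S→R G we get {λ, end, id, num}. So FIRST(S) = {λ, end, id, num}.
FOLLOW(S) includes $ since S is the start symbol.
FOLLOW(S): S appears on no right-hand side. Thus FOLLOW(S) = {$}.
FOLLOW(G): in S→R G, the suffix after G is empty, so FOLLOW(G) ⊇ FOLLOW(S) = {$}; in G→id G G (occurrence 1), G is followed by G with FIRST {λ, end, id, num}; in G→id G G (occurrence 1), the suffix after G is nullable (adds nothing new); in G→id G G (occurrence 2), the suffix after G is empty (adds nothing new). Thus FOLLOW(G) = {$, end, id, num}.
FOLLOW(R): in S→R G, R is followed by G with FIRST {λ, end, id, num}; in S→R G, the suffix after R is nullable, so FOLLOW(R) ⊇ FOLLOW(S) = {$}; in G→R, the suffix after R is empty, so FOLLOW(R) ⊇ FOLLOW(G) = {$, end, id, num}; in G→R num, R is followed by num with FIRST {num}. Thus FOLLOW(R) = {$, end, id, num}.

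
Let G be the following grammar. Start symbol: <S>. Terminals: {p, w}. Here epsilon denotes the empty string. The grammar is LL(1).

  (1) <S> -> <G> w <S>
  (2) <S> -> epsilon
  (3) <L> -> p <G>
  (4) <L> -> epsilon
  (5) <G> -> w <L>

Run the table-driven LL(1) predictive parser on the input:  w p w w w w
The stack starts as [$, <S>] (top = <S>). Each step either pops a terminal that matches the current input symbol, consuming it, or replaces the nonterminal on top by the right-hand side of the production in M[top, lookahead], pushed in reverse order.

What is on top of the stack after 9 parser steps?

<S>

     Stack          Input          Action
  1  $ <S>          w p w w w w $  expand <S> -> <G> w <S>
  2  $ <S> w <G>    w p w w w w $  expand <G> -> w <L>
  3  $ <S> w <L> w  w p w w w w $  match w
  4  $ <S> w <L>    p w w w w $    expand <L> -> p <G>
  5  $ <S> w <G> p  p w w w w $    match p
  6  $ <S> w <G>    w w w w $      expand <G> -> w <L>
  7  $ <S> w <L> w  w w w w $      match w
  8  $ <S> w <L>    w w w $        expand <L> -> epsilon
  9  $ <S> w        w w w $        match w
Stack after step 9: $ <S> (top = <S>).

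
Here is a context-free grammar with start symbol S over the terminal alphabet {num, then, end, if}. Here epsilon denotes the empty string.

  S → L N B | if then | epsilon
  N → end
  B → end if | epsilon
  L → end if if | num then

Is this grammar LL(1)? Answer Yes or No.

Yes

FIRST(S) = {epsilon, end, if, num}
FIRST(N) = {end}
FIRST(B) = {epsilon, end}
FIRST(L) = {end, num}
FOLLOW(S) = {$}
FOLLOW(N) = {$, end}
FOLLOW(B) = {$}
FOLLOW(L) = {end}
Each cell of M receives at most one production.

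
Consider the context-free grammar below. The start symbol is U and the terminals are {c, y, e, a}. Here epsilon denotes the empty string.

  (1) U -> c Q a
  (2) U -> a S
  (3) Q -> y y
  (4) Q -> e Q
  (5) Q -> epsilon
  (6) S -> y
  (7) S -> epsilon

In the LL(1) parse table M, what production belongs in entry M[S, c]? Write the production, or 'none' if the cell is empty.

none

FIRST(U): from U->c Q a we get {c}; from U->a S we get {a}. So FIRST(U) = {a, c}.
FIRST(Q): from Q->y y we get {y}; from Q->e Q we get {e}; from Q->epsilon we get {epsilon}. So FIRST(Q) = {epsilon, e, y}.
FIRST(S): from S->y we get {y}; from S->epsilon we get {epsilon}. So FIRST(S) = {epsilon, y}.
FOLLOW(U) includes $ since U is the start symbol.
FOLLOW(U): U appears on no right-hand side. Thus FOLLOW(U) = {$}.
FOLLOW(S): in U->a S, the suffix after S is empty, so FOLLOW(S) ⊇ FOLLOW(U) = {$}. Thus FOLLOW(S) = {$}.
For S -> y: FIRST(y) = {y}, so it goes in M[S, t] for t ∈ {y}.
For S -> epsilon: FIRST(epsilon) = {epsilon}, so it goes in M[S, t] for t ∈ {}; since epsilon ∈ FIRST, also for every t ∈ FOLLOW(S) = {$}.
None of these place a production in M[S, c].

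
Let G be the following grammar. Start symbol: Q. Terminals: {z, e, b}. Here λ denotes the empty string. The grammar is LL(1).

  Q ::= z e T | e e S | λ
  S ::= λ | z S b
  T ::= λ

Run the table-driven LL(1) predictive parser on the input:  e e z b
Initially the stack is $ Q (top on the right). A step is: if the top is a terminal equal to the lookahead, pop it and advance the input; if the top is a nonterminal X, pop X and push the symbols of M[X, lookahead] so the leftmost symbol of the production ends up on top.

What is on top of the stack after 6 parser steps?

step 1: stack=$ Q  input=e e z b $  — expand Q ::= e e S
step 2: stack=$ S e e  input=e e z b $  — match e
step 3: stack=$ S e  input=e z b $  — match e
step 4: stack=$ S  input=z b $  — expand S ::= z S b
step 5: stack=$ b S z  input=z b $  — match z
step 6: stack=$ b S  input=b $  — expand S ::= λ
Stack after step 6: $ b (top = b).

b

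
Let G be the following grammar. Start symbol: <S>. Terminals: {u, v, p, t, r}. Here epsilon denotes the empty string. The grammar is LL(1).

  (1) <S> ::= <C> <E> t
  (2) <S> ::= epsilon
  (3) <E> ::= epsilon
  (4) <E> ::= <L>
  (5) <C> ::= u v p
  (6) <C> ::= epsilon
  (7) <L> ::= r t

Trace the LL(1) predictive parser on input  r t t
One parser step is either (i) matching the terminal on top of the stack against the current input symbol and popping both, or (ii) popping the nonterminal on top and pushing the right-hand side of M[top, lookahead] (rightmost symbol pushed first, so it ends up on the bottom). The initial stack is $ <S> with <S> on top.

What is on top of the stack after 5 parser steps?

t

step 1: stack=$ <S>  input=r t t $  — expand <S> ::= <C> <E> t
step 2: stack=$ t <E> <C>  input=r t t $  — expand <C> ::= epsilon
step 3: stack=$ t <E>  input=r t t $  — expand <E> ::= <L>
step 4: stack=$ t <L>  input=r t t $  — expand <L> ::= r t
step 5: stack=$ t t r  input=r t t $  — match r
Stack after step 5: $ t t (top = t).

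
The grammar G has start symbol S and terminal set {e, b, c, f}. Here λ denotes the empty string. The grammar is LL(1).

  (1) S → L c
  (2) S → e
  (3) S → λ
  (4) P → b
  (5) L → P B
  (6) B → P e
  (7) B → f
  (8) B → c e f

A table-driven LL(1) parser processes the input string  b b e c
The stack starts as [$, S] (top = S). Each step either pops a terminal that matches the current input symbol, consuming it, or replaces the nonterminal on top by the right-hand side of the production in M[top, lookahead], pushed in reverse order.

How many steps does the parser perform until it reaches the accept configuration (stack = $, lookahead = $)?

9

     Stack    Input      Action
  1  $ S      b b e c $  expand S → L c
  2  $ c L    b b e c $  expand L → P B
  3  $ c B P  b b e c $  expand P → b
  4  $ c B b  b b e c $  match b
  5  $ c B    b e c $    expand B → P e
  6  $ c e P  b e c $    expand P → b
  7  $ c e b  b e c $    match b
  8  $ c e    e c $      match e
  9  $ c      c $        match c
Accept reached after 9 steps.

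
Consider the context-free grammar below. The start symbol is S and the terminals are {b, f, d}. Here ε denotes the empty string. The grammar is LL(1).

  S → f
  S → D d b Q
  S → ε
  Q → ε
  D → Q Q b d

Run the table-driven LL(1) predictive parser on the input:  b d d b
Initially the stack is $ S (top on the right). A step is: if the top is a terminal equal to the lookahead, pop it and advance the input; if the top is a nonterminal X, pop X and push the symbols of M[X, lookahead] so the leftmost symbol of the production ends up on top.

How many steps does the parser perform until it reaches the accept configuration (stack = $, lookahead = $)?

9

     Stack            Input      Action
  1  $ S              b d d b $  expand S → D d b Q
  2  $ Q b d D        b d d b $  expand D → Q Q b d
  3  $ Q b d d b Q Q  b d d b $  expand Q → ε
  4  $ Q b d d b Q    b d d b $  expand Q → ε
  5  $ Q b d d b      b d d b $  match b
  6  $ Q b d d        d d b $    match d
  7  $ Q b d          d b $      match d
  8  $ Q b            b $        match b
  9  $ Q              $          expand Q → ε
Accept reached after 9 steps.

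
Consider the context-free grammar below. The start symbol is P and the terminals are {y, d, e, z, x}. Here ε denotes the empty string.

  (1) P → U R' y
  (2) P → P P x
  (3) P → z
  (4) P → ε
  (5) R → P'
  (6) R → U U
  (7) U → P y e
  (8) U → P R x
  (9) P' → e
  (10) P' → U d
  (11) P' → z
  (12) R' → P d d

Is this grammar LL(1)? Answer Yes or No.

No

FIRST(P) = {ε, e, x, y, z}
FIRST(R) = {e, x, y, z}
FIRST(U) = {e, x, y, z}
FIRST(P') = {e, x, y, z}
FIRST(R') = {d, e, x, y, z}
FOLLOW(P) = {$, d, e, x, y, z}
FOLLOW(R) = {x}
FOLLOW(U) = {d, e, x, y, z}
FOLLOW(P') = {x}
FOLLOW(R') = {y}
Cell M[P, e] receives both P → U R' y and P → P P x and P → ε — the grammar is not LL(1).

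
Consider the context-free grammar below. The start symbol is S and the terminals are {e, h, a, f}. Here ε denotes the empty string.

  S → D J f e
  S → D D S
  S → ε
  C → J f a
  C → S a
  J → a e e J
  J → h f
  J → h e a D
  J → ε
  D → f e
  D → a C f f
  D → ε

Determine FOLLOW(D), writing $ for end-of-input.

FIRST(J): from J→a e e J we get {a}; from J→h f we get {h}; from J→h e a D we get {h}; from J→ε we get {ε}. So FIRST(J) = {ε, a, h}.
FIRST(D): from D→f e we get {f}; from D→a C f f we get {a}; from D→ε we get {ε}. So FIRST(D) = {ε, a, f}.
FIRST(S): from S→D J f e we get {a, f, h}; from S→D D S we get {ε, a, f, h}; from S→ε we get {ε}. So FIRST(S) = {ε, a, f, h}.
FIRST(C): from C→J f a we get {a, f, h}; from C→S a we get {a, f, h}. So FIRST(C) = {a, f, h}.
FOLLOW(S) includes $ since S is the start symbol.
FOLLOW(S): in S→D D S, the suffix after S is empty (adds nothing new); in C→S a, S is followed by a with FIRST {a}. Thus FOLLOW(S) = {$, a}.
FOLLOW(C): in D→a C f f, C is followed by f f with FIRST {f}. Thus FOLLOW(C) = {f}.
FOLLOW(J): in S→D J f e, J is followed by f e with FIRST {f}; in C→J f a, J is followed by f a with FIRST {f}; in J→a e e J, the suffix after J is empty (adds nothing new). Thus FOLLOW(J) = {f}.
FOLLOW(D): in S→D J f e, D is followed by J f e with FIRST {a, f, h}; in S→D D S (occurrence 1), D is followed by D S with FIRST {ε, a, f, h}; in S→D D S (occurrence 1), the suffix after D is nullable, so FOLLOW(D) ⊇ FOLLOW(S) = {$, a}; in S→D D S (occurrence 2), D is followed by S with FIRST {ε, a, f, h}; in S→D D S (occurrence 2), the suffix after D is nullable, so FOLLOW(D) ⊇ FOLLOW(S) = {$, a}; in J→h e a D, the suffix after D is empty, so FOLLOW(D) ⊇ FOLLOW(J) = {f}. Thus FOLLOW(D) = {$, a, f, h}.

{$, a, f, h}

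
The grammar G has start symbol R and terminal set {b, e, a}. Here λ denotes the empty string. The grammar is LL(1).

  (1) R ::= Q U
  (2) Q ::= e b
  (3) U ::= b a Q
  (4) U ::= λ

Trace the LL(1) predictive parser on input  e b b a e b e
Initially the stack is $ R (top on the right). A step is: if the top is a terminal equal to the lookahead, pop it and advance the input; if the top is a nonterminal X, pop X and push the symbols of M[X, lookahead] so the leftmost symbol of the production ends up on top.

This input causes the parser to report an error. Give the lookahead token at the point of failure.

e

      Stack    Input            Action
   1  $ R      e b b a e b e $  expand R ::= Q U
   2  $ U Q    e b b a e b e $  expand Q ::= e b
   3  $ U b e  e b b a e b e $  match e
   4  $ U b    b b a e b e $    match b
   5  $ U      b a e b e $      expand U ::= b a Q
   6  $ Q a b  b a e b e $      match b
   7  $ Q a    a e b e $        match a
   8  $ Q      e b e $          expand Q ::= e b
   9  $ b e    e b e $          match e
  10  $ b      b e $            match b
  11  $        e $              error: stack empty but input remains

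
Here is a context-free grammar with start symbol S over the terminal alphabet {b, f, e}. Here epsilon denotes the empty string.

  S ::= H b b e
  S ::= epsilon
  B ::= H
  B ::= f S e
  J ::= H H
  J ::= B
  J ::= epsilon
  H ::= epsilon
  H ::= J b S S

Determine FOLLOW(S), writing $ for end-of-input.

FIRST(S) = {epsilon, b, f}  (via H b b e)
FIRST(B) = {epsilon, b, f}  (via H)
FIRST(J) = {epsilon, b, f}  (via H H, B)
FIRST(H) = {epsilon, b, f}  (via J b S S)
FOLLOW(S) includes $ since S is the start symbol.
FOLLOW(J): in H::=J b S S, J is followed by b S S with FIRST {b}. Thus FOLLOW(J) = {b}.
FOLLOW(B): in J::=B, the suffix after B is empty, so FOLLOW(B) ⊇ FOLLOW(J) = {b}. Thus FOLLOW(B) = {b}.
FOLLOW(H): in S::=H b b e, H is followed by b b e with FIRST {b}; in B::=H, the suffix after H is empty, so FOLLOW(H) ⊇ FOLLOW(B) = {b}; in J::=H H (occurrence 1), H is followed by H with FIRST {epsilon, b, f}; in J::=H H (occurrence 1), the suffix after H is nullable, so FOLLOW(H) ⊇ FOLLOW(J) = {b}; in J::=H H (occurrence 2), the suffix after H is empty, so FOLLOW(H) ⊇ FOLLOW(J) = {b}. Thus FOLLOW(H) = {b, f}.
FOLLOW(S): in B::=f S e, S is followed by e with FIRST {e}; in H::=J b S S (occurrence 1), S is followed by S with FIRST {epsilon, b, f}; in H::=J b S S (occurrence 1), the suffix after S is nullable, so FOLLOW(S) ⊇ FOLLOW(H) = {b, f}; in H::=J b S S (occurrence 2), the suffix after S is empty, so FOLLOW(S) ⊇ FOLLOW(H) = {b, f}. Thus FOLLOW(S) = {$, b, e, f}.

{$, b, e, f}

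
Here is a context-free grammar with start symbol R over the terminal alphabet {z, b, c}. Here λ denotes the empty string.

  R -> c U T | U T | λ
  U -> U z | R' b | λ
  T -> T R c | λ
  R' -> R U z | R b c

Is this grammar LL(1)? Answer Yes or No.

FIRST(R) = {λ, b, c, z}
FIRST(U) = {λ, b, c, z}
FIRST(T) = {λ, b, c, z}
FIRST(R') = {b, c, z}
FOLLOW(R) = {$, b, c, z}
FOLLOW(U) = {$, b, c, z}
FOLLOW(T) = {$, b, c, z}
FOLLOW(R') = {b}
Cell M[R, $] receives both R -> U T and R -> λ — the grammar is not LL(1).

No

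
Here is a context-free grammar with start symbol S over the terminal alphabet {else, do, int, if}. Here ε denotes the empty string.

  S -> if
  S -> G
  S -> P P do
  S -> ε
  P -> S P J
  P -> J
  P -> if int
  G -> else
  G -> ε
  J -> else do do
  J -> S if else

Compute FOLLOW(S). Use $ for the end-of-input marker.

FIRST(G): from G->else we get {else}; from G->ε we get {ε}. So FIRST(G) = {ε, else}.
FIRST(S): from S->if we get {if}; from S->G we get {ε, else}; from S->P P do we get {else, if}; from S->ε we get {ε}. So FIRST(S) = {ε, else, if}.
FIRST(J): from J->else do do we get {else}; from J->S if else we get {else, if}. So FIRST(J) = {else, if}.
FIRST(P): from P->S P J we get {else, if}; from P->J we get {else, if}; from P->if int we get {if}. So FIRST(P) = {else, if}.
FOLLOW(S) includes $ since S is the start symbol.
FOLLOW(S): in P->S P J, S is followed by P J with FIRST {else, if}; in J->S if else, S is followed by if else with FIRST {if}. Thus FOLLOW(S) = {$, else, if}.
FOLLOW(P): in S->P P do (occurrence 1), P is followed by P do with FIRST {else, if}; in S->P P do (occurrence 2), P is followed by do with FIRST {do}; in P->S P J, P is followed by J with FIRST {else, if}. Thus FOLLOW(P) = {do, else, if}.
FOLLOW(G): in S->G, the suffix after G is empty, so FOLLOW(G) ⊇ FOLLOW(S) = {$, else, if}. Thus FOLLOW(G) = {$, else, if}.
FOLLOW(J): in P->S P J, the suffix after J is empty, so FOLLOW(J) ⊇ FOLLOW(P) = {do, else, if}; in P->J, the suffix after J is empty, so FOLLOW(J) ⊇ FOLLOW(P) = {do, else, if}. Thus FOLLOW(J) = {do, else, if}.

{$, else, if}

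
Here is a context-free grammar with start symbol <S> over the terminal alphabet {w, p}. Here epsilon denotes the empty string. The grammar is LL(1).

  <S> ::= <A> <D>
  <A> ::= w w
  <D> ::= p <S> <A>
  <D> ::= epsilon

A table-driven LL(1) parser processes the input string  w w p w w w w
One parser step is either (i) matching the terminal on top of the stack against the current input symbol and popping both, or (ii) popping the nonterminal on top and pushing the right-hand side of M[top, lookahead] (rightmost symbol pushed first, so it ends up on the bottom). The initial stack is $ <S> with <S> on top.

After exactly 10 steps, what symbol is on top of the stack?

step 1: stack=$ <S>  input=w w p w w w w $  — expand <S> ::= <A> <D>
step 2: stack=$ <D> <A>  input=w w p w w w w $  — expand <A> ::= w w
step 3: stack=$ <D> w w  input=w w p w w w w $  — match w
step 4: stack=$ <D> w  input=w p w w w w $  — match w
step 5: stack=$ <D>  input=p w w w w $  — expand <D> ::= p <S> <A>
step 6: stack=$ <A> <S> p  input=p w w w w $  — match p
step 7: stack=$ <A> <S>  input=w w w w $  — expand <S> ::= <A> <D>
step 8: stack=$ <A> <D> <A>  input=w w w w $  — expand <A> ::= w w
step 9: stack=$ <A> <D> w w  input=w w w w $  — match w
step 10: stack=$ <A> <D> w  input=w w w $  — match w
Stack after step 10: $ <A> <D> (top = <D>).

<D>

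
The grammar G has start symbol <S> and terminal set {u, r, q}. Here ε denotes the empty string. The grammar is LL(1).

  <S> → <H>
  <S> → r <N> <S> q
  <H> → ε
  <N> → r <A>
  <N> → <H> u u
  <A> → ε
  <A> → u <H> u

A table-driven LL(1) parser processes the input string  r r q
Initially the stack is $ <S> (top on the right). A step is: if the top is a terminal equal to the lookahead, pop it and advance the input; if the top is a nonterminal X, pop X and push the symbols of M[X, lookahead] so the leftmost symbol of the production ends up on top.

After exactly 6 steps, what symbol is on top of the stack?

<H>

step 1: stack=$ <S>  input=r r q $  — expand <S> → r <N> <S> q
step 2: stack=$ q <S> <N> r  input=r r q $  — match r
step 3: stack=$ q <S> <N>  input=r q $  — expand <N> → r <A>
step 4: stack=$ q <S> <A> r  input=r q $  — match r
step 5: stack=$ q <S> <A>  input=q $  — expand <A> → ε
step 6: stack=$ q <S>  input=q $  — expand <S> → <H>
Stack after step 6: $ q <H> (top = <H>).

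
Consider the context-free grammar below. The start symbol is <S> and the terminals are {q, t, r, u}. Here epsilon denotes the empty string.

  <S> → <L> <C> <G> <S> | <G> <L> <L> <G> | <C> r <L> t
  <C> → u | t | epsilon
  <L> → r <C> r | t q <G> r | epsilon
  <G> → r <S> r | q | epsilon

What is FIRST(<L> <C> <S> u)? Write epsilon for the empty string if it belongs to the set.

FIRST(<C>) = {epsilon, t, u}
FIRST(<L>) = {epsilon, r, t}
FIRST(<G>) = {epsilon, q, r}
FIRST(<S>) = {epsilon, q, r, t, u}  (via <L> <C> <G> <S>, <G> <L> <L> <G>, <C> r <L> t)
FIRST(<L> <C> <S> u): take FIRST of each symbol in turn, carrying on past any symbol whose FIRST contains epsilon; result {q, r, t, u}.

{q, r, t, u}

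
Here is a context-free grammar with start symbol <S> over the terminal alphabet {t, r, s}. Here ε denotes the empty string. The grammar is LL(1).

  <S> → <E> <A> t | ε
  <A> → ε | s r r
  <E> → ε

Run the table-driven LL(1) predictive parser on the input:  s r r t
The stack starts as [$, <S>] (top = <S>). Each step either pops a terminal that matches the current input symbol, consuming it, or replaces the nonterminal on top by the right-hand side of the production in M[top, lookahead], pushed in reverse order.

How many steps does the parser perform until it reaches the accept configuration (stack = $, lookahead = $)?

7

step 1: stack=$ <S>  input=s r r t $  — expand <S> → <E> <A> t
step 2: stack=$ t <A> <E>  input=s r r t $  — expand <E> → ε
step 3: stack=$ t <A>  input=s r r t $  — expand <A> → s r r
step 4: stack=$ t r r s  input=s r r t $  — match s
step 5: stack=$ t r r  input=r r t $  — match r
step 6: stack=$ t r  input=r t $  — match r
step 7: stack=$ t  input=t $  — match t
Accept reached after 7 steps.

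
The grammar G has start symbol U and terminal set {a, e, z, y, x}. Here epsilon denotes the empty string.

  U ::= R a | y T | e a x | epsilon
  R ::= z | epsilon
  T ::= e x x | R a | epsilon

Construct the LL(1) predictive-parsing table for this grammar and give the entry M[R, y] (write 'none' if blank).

FIRST(R): from R::=z we get {z}; from R::=epsilon we get {epsilon}. So FIRST(R) = {epsilon, z}.
FIRST(U): from U::=R a we get {a, z}; from U::=y T we get {y}; from U::=e a x we get {e}; from U::=epsilon we get {epsilon}. So FIRST(U) = {epsilon, a, e, y, z}.
FIRST(T): from T::=e x x we get {e}; from T::=R a we get {a, z}; from T::=epsilon we get {epsilon}. So FIRST(T) = {epsilon, a, e, z}.
FOLLOW(U) includes $ since U is the start symbol.
FOLLOW(R): in U::=R a, R is followed by a with FIRST {a}; in T::=R a, R is followed by a with FIRST {a}. Thus FOLLOW(R) = {a}.
For R ::= z: FIRST(z) = {z}, so it goes in M[R, t] for t ∈ {z}.
For R ::= epsilon: FIRST(epsilon) = {epsilon}, so it goes in M[R, t] for t ∈ {}; since epsilon ∈ FIRST, also for every t ∈ FOLLOW(R) = {a}.
None of these place a production in M[R, y].

none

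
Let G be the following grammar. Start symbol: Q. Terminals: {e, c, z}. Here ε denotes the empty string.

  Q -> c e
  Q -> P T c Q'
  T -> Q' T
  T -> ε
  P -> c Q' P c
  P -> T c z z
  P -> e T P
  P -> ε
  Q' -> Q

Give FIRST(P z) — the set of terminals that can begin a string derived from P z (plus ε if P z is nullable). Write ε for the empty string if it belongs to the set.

{c, e, z}

FIRST(Q): from Q->c e we get {c}; from Q->P T c Q' we get {c, e}. So FIRST(Q) = {c, e}.
FIRST(Q'): from Q'->Q we get {c, e}. So FIRST(Q') = {c, e}.
FIRST(T): from T->Q' T we get {c, e}; from T->ε we get {ε}. So FIRST(T) = {ε, c, e}.
FIRST(P): from P->c Q' P c we get {c}; from P->T c z z we get {c, e}; from P->e T P we get {e}; from P->ε we get {ε}. So FIRST(P) = {ε, c, e}.
FIRST(P z): take FIRST of each symbol in turn, carrying on past any symbol whose FIRST contains ε; result {c, e, z}.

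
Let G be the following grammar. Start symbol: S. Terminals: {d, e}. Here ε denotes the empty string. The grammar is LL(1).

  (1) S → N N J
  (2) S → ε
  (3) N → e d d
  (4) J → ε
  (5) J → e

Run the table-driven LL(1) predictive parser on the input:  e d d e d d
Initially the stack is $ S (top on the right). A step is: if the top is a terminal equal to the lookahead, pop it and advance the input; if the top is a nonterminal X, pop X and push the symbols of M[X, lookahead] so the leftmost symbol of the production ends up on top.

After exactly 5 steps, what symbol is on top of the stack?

N

step 1: stack=$ S  input=e d d e d d $  — expand S → N N J
step 2: stack=$ J N N  input=e d d e d d $  — expand N → e d d
step 3: stack=$ J N d d e  input=e d d e d d $  — match e
step 4: stack=$ J N d d  input=d d e d d $  — match d
step 5: stack=$ J N d  input=d e d d $  — match d
Stack after step 5: $ J N (top = N).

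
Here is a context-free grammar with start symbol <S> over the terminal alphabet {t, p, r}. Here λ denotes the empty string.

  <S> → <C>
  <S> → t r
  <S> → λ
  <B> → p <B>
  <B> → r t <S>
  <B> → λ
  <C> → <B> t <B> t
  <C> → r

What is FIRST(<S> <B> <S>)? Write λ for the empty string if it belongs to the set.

{λ, p, r, t}

FIRST(<B>): from <B>→p <B> we get {p}; from <B>→r t <S> we get {r}; from <B>→λ we get {λ}. So FIRST(<B>) = {λ, p, r}.
FIRST(<C>): from <C>→<B> t <B> t we get {p, r, t}; from <C>→r we get {r}. So FIRST(<C>) = {p, r, t}.
FIRST(<S>): from <S>→<C> we get {p, r, t}; from <S>→t r we get {t}; from <S>→λ we get {λ}. So FIRST(<S>) = {λ, p, r, t}.
FIRST(<S> <B> <S>): take FIRST of each symbol in turn, carrying on past any symbol whose FIRST contains λ; result {λ, p, r, t}.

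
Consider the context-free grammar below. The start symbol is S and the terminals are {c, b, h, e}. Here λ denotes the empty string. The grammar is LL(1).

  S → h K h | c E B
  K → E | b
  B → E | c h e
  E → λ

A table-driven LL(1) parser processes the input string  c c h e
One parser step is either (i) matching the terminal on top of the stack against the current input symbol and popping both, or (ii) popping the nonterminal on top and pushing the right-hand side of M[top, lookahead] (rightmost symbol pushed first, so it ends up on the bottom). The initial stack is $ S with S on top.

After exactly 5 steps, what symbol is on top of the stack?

h

     Stack    Input      Action
  1  $ S      c c h e $  expand S → c E B
  2  $ B E c  c c h e $  match c
  3  $ B E    c h e $    expand E → λ
  4  $ B      c h e $    expand B → c h e
  5  $ e h c  c h e $    match c
Stack after step 5: $ e h (top = h).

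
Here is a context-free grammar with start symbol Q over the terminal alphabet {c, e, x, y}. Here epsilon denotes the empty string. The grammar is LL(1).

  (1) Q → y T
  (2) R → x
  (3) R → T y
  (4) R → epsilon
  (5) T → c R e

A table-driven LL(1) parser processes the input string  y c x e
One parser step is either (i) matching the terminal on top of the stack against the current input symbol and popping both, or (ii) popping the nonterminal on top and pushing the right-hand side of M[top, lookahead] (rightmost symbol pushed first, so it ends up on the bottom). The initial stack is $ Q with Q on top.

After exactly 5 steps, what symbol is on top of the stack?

step 1: stack=$ Q  input=y c x e $  — expand Q → y T
step 2: stack=$ T y  input=y c x e $  — match y
step 3: stack=$ T  input=c x e $  — expand T → c R e
step 4: stack=$ e R c  input=c x e $  — match c
step 5: stack=$ e R  input=x e $  — expand R → x
Stack after step 5: $ e x (top = x).

x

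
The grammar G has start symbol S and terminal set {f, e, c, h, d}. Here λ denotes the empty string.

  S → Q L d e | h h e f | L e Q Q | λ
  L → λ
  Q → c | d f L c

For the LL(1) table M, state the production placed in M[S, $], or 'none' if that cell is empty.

S → λ

FIRST(L) = {λ}
FIRST(Q) = {c, d}
FIRST(S) = {λ, c, d, e, h}  (via Q L d e, L e Q Q)
FOLLOW(S) includes $ since S is the start symbol.
FOLLOW(S): S appears on no right-hand side. Thus FOLLOW(S) = {$}.
For S → Q L d e: FIRST(Q L d e) = {c, d}, so it goes in M[S, t] for t ∈ {c, d}.
For S → h h e f: FIRST(h h e f) = {h}, so it goes in M[S, t] for t ∈ {h}.
For S → L e Q Q: FIRST(L e Q Q) = {e}, so it goes in M[S, t] for t ∈ {e}.
For S → λ: FIRST(λ) = {λ}, so it goes in M[S, t] for t ∈ {}; since λ ∈ FIRST, also for every t ∈ FOLLOW(S) = {$}.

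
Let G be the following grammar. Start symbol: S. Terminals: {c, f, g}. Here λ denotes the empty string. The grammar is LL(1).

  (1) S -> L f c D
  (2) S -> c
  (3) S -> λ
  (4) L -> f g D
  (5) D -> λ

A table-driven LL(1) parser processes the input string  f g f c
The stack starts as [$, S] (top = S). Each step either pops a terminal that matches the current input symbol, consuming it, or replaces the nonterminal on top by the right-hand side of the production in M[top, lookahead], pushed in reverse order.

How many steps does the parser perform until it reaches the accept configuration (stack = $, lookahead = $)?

step 1: stack=$ S  input=f g f c $  — expand S -> L f c D
step 2: stack=$ D c f L  input=f g f c $  — expand L -> f g D
step 3: stack=$ D c f D g f  input=f g f c $  — match f
step 4: stack=$ D c f D g  input=g f c $  — match g
step 5: stack=$ D c f D  input=f c $  — expand D -> λ
step 6: stack=$ D c f  input=f c $  — match f
step 7: stack=$ D c  input=c $  — match c
step 8: stack=$ D  input=$  — expand D -> λ
Accept reached after 8 steps.

8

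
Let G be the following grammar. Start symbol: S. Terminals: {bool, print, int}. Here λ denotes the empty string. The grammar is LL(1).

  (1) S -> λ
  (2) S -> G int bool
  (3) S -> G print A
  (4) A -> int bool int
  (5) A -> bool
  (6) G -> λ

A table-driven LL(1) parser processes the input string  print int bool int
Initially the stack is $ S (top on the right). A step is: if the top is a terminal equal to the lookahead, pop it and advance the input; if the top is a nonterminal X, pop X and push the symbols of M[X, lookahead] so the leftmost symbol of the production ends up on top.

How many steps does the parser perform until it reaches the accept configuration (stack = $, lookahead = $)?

7

step 1: stack=$ S  input=print int bool int $  — expand S -> G print A
step 2: stack=$ A print G  input=print int bool int $  — expand G -> λ
step 3: stack=$ A print  input=print int bool int $  — match print
step 4: stack=$ A  input=int bool int $  — expand A -> int bool int
step 5: stack=$ int bool int  input=int bool int $  — match int
step 6: stack=$ int bool  input=bool int $  — match bool
step 7: stack=$ int  input=int $  — match int
Accept reached after 7 steps.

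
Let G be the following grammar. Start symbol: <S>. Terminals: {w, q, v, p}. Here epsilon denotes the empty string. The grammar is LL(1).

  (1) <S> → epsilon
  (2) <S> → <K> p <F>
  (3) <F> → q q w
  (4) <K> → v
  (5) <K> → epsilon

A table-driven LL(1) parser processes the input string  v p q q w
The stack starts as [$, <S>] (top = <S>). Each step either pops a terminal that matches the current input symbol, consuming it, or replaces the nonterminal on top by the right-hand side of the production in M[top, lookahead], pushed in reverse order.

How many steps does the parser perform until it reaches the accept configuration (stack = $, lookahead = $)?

8

step 1: stack=$ <S>  input=v p q q w $  — expand <S> → <K> p <F>
step 2: stack=$ <F> p <K>  input=v p q q w $  — expand <K> → v
step 3: stack=$ <F> p v  input=v p q q w $  — match v
step 4: stack=$ <F> p  input=p q q w $  — match p
step 5: stack=$ <F>  input=q q w $  — expand <F> → q q w
step 6: stack=$ w q q  input=q q w $  — match q
step 7: stack=$ w q  input=q w $  — match q
step 8: stack=$ w  input=w $  — match w
Accept reached after 8 steps.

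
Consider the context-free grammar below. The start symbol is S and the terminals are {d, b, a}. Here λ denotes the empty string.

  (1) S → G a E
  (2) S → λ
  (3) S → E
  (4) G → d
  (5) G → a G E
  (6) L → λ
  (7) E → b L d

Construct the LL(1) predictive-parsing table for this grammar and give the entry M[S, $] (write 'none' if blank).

S → λ

FIRST(G) = {a, d}
FIRST(L) = {λ}
FIRST(E) = {b}
FIRST(S) = {λ, a, b, d}  (via G a E, E)
FOLLOW(S) includes $ since S is the start symbol.
FOLLOW(S): S appears on no right-hand side. Thus FOLLOW(S) = {$}.
For S → G a E: FIRST(G a E) = {a, d}, so it goes in M[S, t] for t ∈ {a, d}.
For S → λ: FIRST(λ) = {λ}, so it goes in M[S, t] for t ∈ {}; since λ ∈ FIRST, also for every t ∈ FOLLOW(S) = {$}.
For S → E: FIRST(E) = {b}, so it goes in M[S, t] for t ∈ {b}.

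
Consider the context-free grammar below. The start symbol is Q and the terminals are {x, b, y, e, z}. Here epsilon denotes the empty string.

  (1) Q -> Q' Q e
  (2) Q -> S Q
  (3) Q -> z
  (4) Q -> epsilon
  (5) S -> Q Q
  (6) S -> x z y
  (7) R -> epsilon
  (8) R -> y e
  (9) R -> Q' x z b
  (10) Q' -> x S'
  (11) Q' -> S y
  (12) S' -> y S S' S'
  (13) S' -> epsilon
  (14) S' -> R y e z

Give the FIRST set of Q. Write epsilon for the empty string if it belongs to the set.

{epsilon, x, y, z}

FIRST(Q) = {epsilon, x, y, z}  (via Q' Q e, S Q)
FIRST(S) = {epsilon, x, y, z}  (via Q Q)
FIRST(Q') = {x, y, z}  (via S y)
FIRST(R) = {epsilon, x, y, z}  (via Q' x z b)
FIRST(S') = {epsilon, x, y, z}  (via R y e z)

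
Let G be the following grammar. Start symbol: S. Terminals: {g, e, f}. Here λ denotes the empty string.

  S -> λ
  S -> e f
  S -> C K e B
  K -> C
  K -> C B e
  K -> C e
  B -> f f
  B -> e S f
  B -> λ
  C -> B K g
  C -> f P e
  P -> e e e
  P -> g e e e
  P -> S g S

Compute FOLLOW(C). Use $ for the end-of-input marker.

FIRST(B): from B->f f we get {f}; from B->e S f we get {e}; from B->λ we get {λ}. So FIRST(B) = {λ, e, f}.
FIRST(S): from S->λ we get {λ}; from S->e f we get {e}; from S->C K e B we get {e, f}. So FIRST(S) = {λ, e, f}.
FIRST(P): from P->e e e we get {e}; from P->g e e e we get {g}; from P->S g S we get {e, f, g}. So FIRST(P) = {e, f, g}.
FIRST(K): from K->C we get {e, f}; from K->C B e we get {e, f}; from K->C e we get {e, f}. So FIRST(K) = {e, f}.
FIRST(C): from C->B K g we get {e, f}; from C->f P e we get {f}. So FIRST(C) = {e, f}.
FOLLOW(S) includes $ since S is the start symbol.
FOLLOW(K): in S->C K e B, K is followed by e B with FIRST {e}; in C->B K g, K is followed by g with FIRST {g}. Thus FOLLOW(K) = {e, g}.
FOLLOW(C): in S->C K e B, C is followed by K e B with FIRST {e, f}; in K->C, the suffix after C is empty, so FOLLOW(C) ⊇ FOLLOW(K) = {e, g}; in K->C B e, C is followed by B e with FIRST {e, f}; in K->C e, C is followed by e with FIRST {e}. Thus FOLLOW(C) = {e, f, g}.
FOLLOW(P): in C->f P e, P is followed by e with FIRST {e}. Thus FOLLOW(P) = {e}.
FOLLOW(S): in B->e S f, S is followed by f with FIRST {f}; in P->S g S (occurrence 1), S is followed by g S with FIRST {g}; in P->S g S (occurrence 2), the suffix after S is empty, so FOLLOW(S) ⊇ FOLLOW(P) = {e}. Thus FOLLOW(S) = {$, e, f, g}.
FOLLOW(B): in S->C K e B, the suffix after B is empty, so FOLLOW(B) ⊇ FOLLOW(S) = {$, e, f, g}; in K->C B e, B is followed by e with FIRST {e}; in C->B K g, B is followed by K g with FIRST {e, f}. Thus FOLLOW(B) = {$, e, f, g}.

{e, f, g}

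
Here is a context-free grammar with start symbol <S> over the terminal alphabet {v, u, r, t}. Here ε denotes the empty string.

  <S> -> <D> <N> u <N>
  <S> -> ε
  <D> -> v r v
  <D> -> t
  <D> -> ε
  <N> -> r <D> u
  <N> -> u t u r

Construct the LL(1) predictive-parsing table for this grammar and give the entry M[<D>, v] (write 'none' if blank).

<D> -> v r v

FIRST(<D>): from <D>->v r v we get {v}; from <D>->t we get {t}; from <D>->ε we get {ε}. So FIRST(<D>) = {ε, t, v}.
FIRST(<N>): from <N>->r <D> u we get {r}; from <N>->u t u r we get {u}. So FIRST(<N>) = {r, u}.
FIRST(<S>): from <S>-><D> <N> u <N> we get {r, t, u, v}; from <S>->ε we get {ε}. So FIRST(<S>) = {ε, r, t, u, v}.
FOLLOW(<S>) includes $ since <S> is the start symbol.
FOLLOW(<D>): in <S>-><D> <N> u <N>, <D> is followed by <N> u <N> with FIRST {r, u}; in <N>->r <D> u, <D> is followed by u with FIRST {u}. Thus FOLLOW(<D>) = {r, u}.
For <D> -> v r v: FIRST(v r v) = {v}, so it goes in M[<D>, t] for t ∈ {v}.
For <D> -> t: FIRST(t) = {t}, so it goes in M[<D>, t] for t ∈ {t}.
For <D> -> ε: FIRST(ε) = {ε}, so it goes in M[<D>, t] for t ∈ {}; since ε ∈ FIRST, also for every t ∈ FOLLOW(<D>) = {r, u}.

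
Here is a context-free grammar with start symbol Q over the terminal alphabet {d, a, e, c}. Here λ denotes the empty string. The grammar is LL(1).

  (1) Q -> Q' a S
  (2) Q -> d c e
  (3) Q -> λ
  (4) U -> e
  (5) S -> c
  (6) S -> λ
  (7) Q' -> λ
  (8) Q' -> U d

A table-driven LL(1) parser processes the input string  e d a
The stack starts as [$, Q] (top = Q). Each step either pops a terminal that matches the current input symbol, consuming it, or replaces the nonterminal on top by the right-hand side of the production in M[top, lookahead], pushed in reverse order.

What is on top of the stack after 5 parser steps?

     Stack      Input    Action
  1  $ Q        e d a $  expand Q -> Q' a S
  2  $ S a Q'   e d a $  expand Q' -> U d
  3  $ S a d U  e d a $  expand U -> e
  4  $ S a d e  e d a $  match e
  5  $ S a d    d a $    match d
Stack after step 5: $ S a (top = a).

a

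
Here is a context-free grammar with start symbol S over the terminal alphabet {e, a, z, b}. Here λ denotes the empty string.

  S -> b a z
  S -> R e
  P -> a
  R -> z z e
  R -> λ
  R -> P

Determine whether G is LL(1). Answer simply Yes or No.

FIRST(S) = {a, b, e, z}
FIRST(P) = {a}
FIRST(R) = {λ, a, z}
FOLLOW(S) = {$}
FOLLOW(P) = {e}
FOLLOW(R) = {e}
Each cell of M receives at most one production.

Yes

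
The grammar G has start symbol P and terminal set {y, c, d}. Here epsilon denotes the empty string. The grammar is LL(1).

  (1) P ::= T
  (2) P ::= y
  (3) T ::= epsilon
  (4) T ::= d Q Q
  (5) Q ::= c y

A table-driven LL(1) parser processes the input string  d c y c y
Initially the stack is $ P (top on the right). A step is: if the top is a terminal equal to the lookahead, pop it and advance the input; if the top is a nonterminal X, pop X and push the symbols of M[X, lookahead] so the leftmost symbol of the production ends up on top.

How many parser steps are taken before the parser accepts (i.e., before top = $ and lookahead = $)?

9

     Stack    Input        Action
  1  $ P      d c y c y $  expand P ::= T
  2  $ T      d c y c y $  expand T ::= d Q Q
  3  $ Q Q d  d c y c y $  match d
  4  $ Q Q    c y c y $    expand Q ::= c y
  5  $ Q y c  c y c y $    match c
  6  $ Q y    y c y $      match y
  7  $ Q      c y $        expand Q ::= c y
  8  $ y c    c y $        match c
  9  $ y      y $          match y
Accept reached after 9 steps.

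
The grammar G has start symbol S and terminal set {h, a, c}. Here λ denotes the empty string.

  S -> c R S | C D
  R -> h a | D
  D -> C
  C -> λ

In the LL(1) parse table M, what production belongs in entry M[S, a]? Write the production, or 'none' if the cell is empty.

FIRST(C): from C->λ we get {λ}. So FIRST(C) = {λ}.
FIRST(D): from D->C we get {λ}. So FIRST(D) = {λ}.
FIRST(S): from S->c R S we get {c}; from S->C D we get {λ}. So FIRST(S) = {λ, c}.
FIRST(R): from R->h a we get {h}; from R->D we get {λ}. So FIRST(R) = {λ, h}.
FOLLOW(S) includes $ since S is the start symbol.
FOLLOW(S): in S->c R S, the suffix after S is empty (adds nothing new). Thus FOLLOW(S) = {$}.
For S -> c R S: FIRST(c R S) = {c}, so it goes in M[S, t] for t ∈ {c}.
For S -> C D: FIRST(C D) = {λ}, so it goes in M[S, t] for t ∈ {}; since λ ∈ FIRST, also for every t ∈ FOLLOW(S) = {$}.
None of these place a production in M[S, a].

none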